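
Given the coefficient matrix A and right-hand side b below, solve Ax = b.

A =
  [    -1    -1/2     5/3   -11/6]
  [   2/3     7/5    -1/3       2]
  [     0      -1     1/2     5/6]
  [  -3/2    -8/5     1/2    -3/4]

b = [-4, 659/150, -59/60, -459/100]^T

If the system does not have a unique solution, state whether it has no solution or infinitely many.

x_1 = 1, x_2 = 7/5, x_3 = -1/2, x_4 = 4/5

Row-reduce the augmented matrix:
R1 ← R1 / (-1).
R2 ← R2 − 2/3·R1.
R4 ← R4 + 3/2·R1.
R2 ← R2 / (16/15).
R1 ← R1 − 1/2·R2.
R3 ← R3 + 1·R2.
R4 ← R4 + 17/20·R2.
R3 ← R3 / (59/48).
R1 ← R1 + 65/32·R3.
R2 ← R2 − 35/48·R3.
R4 ← R4 + 265/192·R3.
R4 ← R4 / (3097/708).
R1 ← R1 − 239/59·R4.
R2 ← R2 + 35/177·R4.
R3 ← R3 − 75/59·R4.
Reading off the reduced rows gives x_1 = 1, x_2 = 7/5, x_3 = -1/2, x_4 = 4/5.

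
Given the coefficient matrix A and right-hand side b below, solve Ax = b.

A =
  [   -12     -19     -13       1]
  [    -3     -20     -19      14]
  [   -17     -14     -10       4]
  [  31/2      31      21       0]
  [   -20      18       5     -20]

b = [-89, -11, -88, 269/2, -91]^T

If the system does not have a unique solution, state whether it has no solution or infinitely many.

Row-reduce:
R1 ← R1 / (-12).
R2 ← R2 + 3·R1.
R3 ← R3 + 17·R1.
R4 ← R4 − 31/2·R1.
R5 ← R5 + 20·R1.
R2 ← R2 / (-61/4).
R1 ← R1 − 19/12·R2.
R3 ← R3 − 155/12·R2.
R4 ← R4 − 155/24·R2.
R5 ← R5 − 149/3·R2.
R3 ← R3 / (-901/183).
R1 ← R1 + 101/183·R3.
R2 ← R2 − 63/61·R3.
R4 ← R4 + 901/366·R3.
R5 ← R5 + 4507/183·R3.
Swap R4 and R5.
R4 ← R4 / (-43306/901).
R1 ← R1 + 226/901·R4.
R2 ← R2 − 1877/901·R4.
R3 ← R3 + 2604/901·R4.
Row 5 reduces to 0 = 1/2, a contradiction. The system is inconsistent.

no solution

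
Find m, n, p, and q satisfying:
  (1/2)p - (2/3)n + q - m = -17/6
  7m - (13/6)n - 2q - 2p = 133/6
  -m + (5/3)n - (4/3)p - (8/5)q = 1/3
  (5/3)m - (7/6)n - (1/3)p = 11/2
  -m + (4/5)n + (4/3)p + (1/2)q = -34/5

Row-reduce the augmented matrix:
R1 ← R1 / (-1).
R2 ← R2 − 7·R1.
R3 ← R3 + 1·R1.
R4 ← R4 − 5/3·R1.
R5 ← R5 + 1·R1.
R2 ← R2 / (-41/6).
R1 ← R1 − 2/3·R2.
R3 ← R3 − 7/3·R2.
R4 ← R4 + 41/18·R2.
R5 ← R5 − 22/15·R2.
R3 ← R3 / (-325/246).
R1 ← R1 + 29/82·R3.
R2 ← R2 + 9/41·R3.
R5 ← R5 − 1421/1230·R3.
Swap R4 and R5.
R4 ← R4 / (-3371/16250).
R1 ← R1 + 444/1625·R4.
R2 ← R2 + 948/1625·R4.
R3 ← R3 − 1098/1625·R4.
R5 reduces to 0 = 0, so the extra equation is consistent.
Reading off the reduced rows gives m = 2, n = -1, p = -3, q = 0.

m = 2, n = -1, p = -3, q = 0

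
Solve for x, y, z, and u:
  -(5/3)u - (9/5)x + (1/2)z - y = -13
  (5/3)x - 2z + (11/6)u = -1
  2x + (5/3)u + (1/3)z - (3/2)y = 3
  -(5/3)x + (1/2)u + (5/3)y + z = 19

Row-reduce the augmented matrix:
R1 ← R1 / (-9/5).
R2 ← R2 − 5/3·R1.
R3 ← R3 − 2·R1.
R4 ← R4 + 5/3·R1.
R2 ← R2 / (-25/27).
R1 ← R1 − 5/9·R2.
R3 ← R3 + 47/18·R2.
R4 ← R4 − 70/27·R2.
R3 ← R3 / (1567/300).
R1 ← R1 + 6/5·R3.
R2 ← R2 − 83/50·R3.
R4 ← R4 + 113/30·R3.
R4 ← R4 / (30068/14103).
R1 ← R1 − 2725/3134·R4.
R2 ← R2 − 26/4701·R4.
R3 ← R3 + 301/1567·R4.
Reading off the reduced rows gives x = 0, y = 6, z = 6, u = 6.

x = 0, y = 6, z = 6, u = 6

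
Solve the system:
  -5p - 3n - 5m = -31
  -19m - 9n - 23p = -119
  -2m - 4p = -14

Row-reduce:
R1 ← R1 / (-5).
R2 ← R2 + 19·R1.
R3 ← R3 + 2·R1.
R2 ← R2 / (12/5).
R1 ← R1 − 3/5·R2.
R3 ← R3 − 6/5·R2.
Row 3 reduces to 0 = -1, a contradiction. The system is inconsistent.

no solution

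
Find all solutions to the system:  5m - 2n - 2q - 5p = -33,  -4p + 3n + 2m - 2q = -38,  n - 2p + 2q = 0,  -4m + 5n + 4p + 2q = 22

m = 0, n = -2, p = 5, q = 6

Row-reduce the augmented matrix:
R1 ← R1 / (5).
R2 ← R2 − 2·R1.
R4 ← R4 + 4·R1.
R2 ← R2 / (19/5).
R1 ← R1 + 2/5·R2.
R3 ← R3 − 1·R2.
R4 ← R4 − 17/5·R2.
R3 ← R3 / (-28/19).
R1 ← R1 + 23/19·R3.
R2 ← R2 + 10/19·R3.
R4 ← R4 − 34/19·R3.
R4 ← R4 / (30/7).
R1 ← R1 + 17/7·R4.
R2 ← R2 + 8/7·R4.
R3 ← R3 + 11/7·R4.
Reading off the reduced rows gives m = 0, n = -2, p = 5, q = 6.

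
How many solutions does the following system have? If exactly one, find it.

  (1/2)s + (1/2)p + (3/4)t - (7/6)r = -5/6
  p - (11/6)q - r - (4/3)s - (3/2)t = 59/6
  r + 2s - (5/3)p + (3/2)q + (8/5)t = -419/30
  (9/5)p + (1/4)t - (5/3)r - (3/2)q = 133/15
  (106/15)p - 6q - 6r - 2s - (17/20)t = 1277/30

Row-reduce:
R1 ← R1 / (1/2).
R2 ← R2 − 1·R1.
R3 ← R3 + 5/3·R1.
R4 ← R4 − 9/5·R1.
R5 ← R5 − 106/15·R1.
R2 ← R2 / (-11/6).
R3 ← R3 − 3/2·R2.
R4 ← R4 + 3/2·R2.
R5 ← R5 + 6·R2.
R3 ← R3 / (-178/99).
R1 ← R1 + 7/3·R3.
R2 ← R2 + 8/11·R3.
R4 ← R4 − 238/165·R3.
R5 ← R5 − 3032/495·R3.
R4 ← R4 / (676/445).
R1 ← R1 + 114/89·R4.
R2 ← R2 − 50/89·R4.
R3 ← R3 + 87/89·R4.
R5 ← R5 − 2028/445·R4.
Row 5 reduces to 0 = 2, a contradiction. The system is inconsistent.

no solution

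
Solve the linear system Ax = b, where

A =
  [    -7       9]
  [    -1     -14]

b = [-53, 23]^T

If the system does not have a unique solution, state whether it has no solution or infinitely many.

x_1 = 5, x_2 = -2

Row-reduce the augmented matrix:
R1 ← R1 / (-7).
R2 ← R2 + 1·R1.
R2 ← R2 / (-107/7).
R1 ← R1 + 9/7·R2.
Reading off the reduced rows gives x_1 = 5, x_2 = -2.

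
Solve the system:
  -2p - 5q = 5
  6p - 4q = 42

Row-reduce the augmented matrix:
R1 ← R1 / (-2).
R2 ← R2 − 6·R1.
R2 ← R2 / (-19).
R1 ← R1 − 5/2·R2.
Reading off the reduced rows gives p = 5, q = -3.

p = 5, q = -3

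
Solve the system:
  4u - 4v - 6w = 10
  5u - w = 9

infinitely many solutions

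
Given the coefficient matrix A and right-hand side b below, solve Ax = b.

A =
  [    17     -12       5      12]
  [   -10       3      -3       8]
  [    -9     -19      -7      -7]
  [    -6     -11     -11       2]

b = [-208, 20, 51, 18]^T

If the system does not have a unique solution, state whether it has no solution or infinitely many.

x_1 = -5, x_2 = 3, x_3 = -3, x_4 = -6

Row-reduce the augmented matrix:
R1 ← R1 / (17).
R2 ← R2 + 10·R1.
R3 ← R3 + 9·R1.
R4 ← R4 + 6·R1.
R2 ← R2 / (-69/17).
R1 ← R1 + 12/17·R2.
R3 ← R3 + 431/17·R2.
R4 ← R4 + 259/17·R2.
R3 ← R3 / (-275/69).
R1 ← R1 − 7/23·R3.
R2 ← R2 − 1/69·R3.
R4 ← R4 + 622/69·R3.
R4 ← R4 / (9016/55).
R1 ← R1 + 503/55·R4.
R2 ← R2 + 223/55·R4.
R3 ← R3 − 1307/55·R4.
Reading off the reduced rows gives x_1 = -5, x_2 = 3, x_3 = -3, x_4 = -6.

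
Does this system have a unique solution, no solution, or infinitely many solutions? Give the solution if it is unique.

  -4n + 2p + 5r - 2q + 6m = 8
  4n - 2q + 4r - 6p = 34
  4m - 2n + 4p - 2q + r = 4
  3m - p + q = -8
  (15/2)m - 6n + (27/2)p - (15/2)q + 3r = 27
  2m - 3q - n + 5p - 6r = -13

Row-reduce:
R1 ← R1 / (6).
R3 ← R3 − 4·R1.
R4 ← R4 − 3·R1.
R5 ← R5 − 15/2·R1.
R6 ← R6 − 2·R1.
R2 ← R2 / (4).
R1 ← R1 + 2/3·R2.
R3 ← R3 − 2/3·R2.
R4 ← R4 − 2·R2.
R5 ← R5 + 1·R2.
R6 ← R6 − 1/3·R2.
R3 ← R3 / (11/3).
R1 ← R1 + 2/3·R3.
R2 ← R2 + 3/2·R3.
R4 ← R4 − 1·R3.
R5 ← R5 − 19/2·R3.
R6 ← R6 − 29/6·R3.
R4 ← R4 / (34/11).
R1 ← R1 + 8/11·R4.
R2 ← R2 + 7/11·R4.
R3 ← R3 + 1/11·R4.
R5 ← R5 + 51/11·R4.
R6 ← R6 + 19/11·R4.
Swap R5 and R6.
R5 ← R5 / (-415/68).
R1 ← R1 − 3/34·R5.
R2 ← R2 + 67/68·R5.
R3 ← R3 + 63/68·R5.
R4 ← R4 + 81/68·R5.
Row 6 reduces to 0 = 3, a contradiction. The system is inconsistent.

no solution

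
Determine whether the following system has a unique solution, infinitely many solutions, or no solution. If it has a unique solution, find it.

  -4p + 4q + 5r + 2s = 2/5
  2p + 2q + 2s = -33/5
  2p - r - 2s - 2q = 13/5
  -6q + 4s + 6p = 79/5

p = -1/2, q = -3, r = 2, s = 1/5

Row-reduce the augmented matrix:
R1 ← R1 / (-4).
R2 ← R2 − 2·R1.
R3 ← R3 − 2·R1.
R4 ← R4 − 6·R1.
R2 ← R2 / (4).
R1 ← R1 + 1·R2.
R3 ← R3 / (3/2).
R1 ← R1 + 5/8·R3.
R2 ← R2 − 5/8·R3.
R4 ← R4 − 15/2·R3.
R4 ← R4 / (12).
R1 ← R1 + 1/6·R4.
R2 ← R2 − 7/6·R4.
R3 ← R3 + 2/3·R4.
Reading off the reduced rows gives p = -1/2, q = -3, r = 2, s = 1/5.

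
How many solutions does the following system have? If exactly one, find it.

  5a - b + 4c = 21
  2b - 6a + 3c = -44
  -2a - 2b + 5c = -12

Row-reduce the augmented matrix:
R1 ← R1 / (5).
R2 ← R2 + 6·R1.
R3 ← R3 + 2·R1.
R2 ← R2 / (4/5).
R1 ← R1 + 1/5·R2.
R3 ← R3 + 12/5·R2.
R3 ← R3 / (30).
R1 ← R1 − 11/4·R3.
R2 ← R2 − 39/4·R3.
Reading off the reduced rows gives a = 5, b = -4, c = -2.

a = 5, b = -4, c = -2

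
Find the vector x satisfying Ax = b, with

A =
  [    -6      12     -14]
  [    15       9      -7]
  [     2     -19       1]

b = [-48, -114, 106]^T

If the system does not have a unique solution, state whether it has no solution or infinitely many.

Row-reduce the augmented matrix:
R1 ← R1 / (-6).
R2 ← R2 − 15·R1.
R3 ← R3 − 2·R1.
R2 ← R2 / (39).
R1 ← R1 + 2·R2.
R3 ← R3 + 15·R2.
R3 ← R3 / (-773/39).
R1 ← R1 − 7/39·R3.
R2 ← R2 + 14/13·R3.
Reading off the reduced rows gives x_1 = -4, x_2 = -6, x_3 = 0.

x_1 = -4, x_2 = -6, x_3 = 0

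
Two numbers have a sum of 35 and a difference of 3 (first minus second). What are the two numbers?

Let x = first number, y = second number.
  x + y = 35
  x - y = 3
Row-reduce the augmented matrix:
R2 ← R2 − 1·R1.
R2 ← R2 / (-2).
R1 ← R1 − 1·R2.
Reading off the reduced rows gives x = 19, y = 16.

first number: 19, second number: 16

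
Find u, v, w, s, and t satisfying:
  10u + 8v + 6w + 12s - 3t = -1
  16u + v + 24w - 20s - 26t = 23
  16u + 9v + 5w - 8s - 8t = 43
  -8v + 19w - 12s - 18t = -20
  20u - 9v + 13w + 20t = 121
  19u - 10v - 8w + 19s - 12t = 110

Row-reduce the augmented matrix:
R1 ← R1 / (10).
R2 ← R2 − 16·R1.
R3 ← R3 − 16·R1.
R5 ← R5 − 20·R1.
R6 ← R6 − 19·R1.
R2 ← R2 / (-59/5).
R1 ← R1 − 4/5·R2.
R3 ← R3 + 19/5·R2.
R4 ← R4 + 8·R2.
R5 ← R5 + 25·R2.
R6 ← R6 + 126/5·R2.
R3 ← R3 / (-545/59).
R1 ← R1 − 93/59·R3.
R2 ← R2 + 72/59·R3.
R4 ← R4 − 545/59·R3.
R5 ← R5 + 1741/59·R3.
R6 ← R6 + 2959/59·R3.
Swap R4 and R5.
R4 ← R4 / (11512/109).
R1 ← R1 + 430/109·R4.
R2 ← R2 − 572/109·R4.
R3 ← R3 − 172/109·R4.
R6 ← R6 − 17337/109·R4.
Swap R5 and R6.
R5 ← R5 / (-2016517/28780).
R1 ← R1 − 7898/7195·R5.
R2 ← R2 + 11731/7195·R5.
R3 ← R3 + 9203/7195·R5.
R4 ← R4 − 16167/28780·R5.
R6 reduces to 0 = 0, so the extra equation is consistent.
Reading off the reduced rows gives u = 5, v = -3, w = -2, s = -1, t = 1.

u = 5, v = -3, w = -2, s = -1, t = 1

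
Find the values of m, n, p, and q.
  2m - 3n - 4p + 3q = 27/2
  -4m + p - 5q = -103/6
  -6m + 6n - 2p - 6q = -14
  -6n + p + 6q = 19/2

m = 1, n = 1/2, p = -3/2, q = 7/3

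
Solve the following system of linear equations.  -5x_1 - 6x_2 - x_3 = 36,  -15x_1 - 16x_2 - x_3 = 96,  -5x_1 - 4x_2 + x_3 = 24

infinitely many solutions

Row-reduce:
R1 ← R1 / (-5).
R2 ← R2 + 15·R1.
R3 ← R3 + 5·R1.
R2 ← R2 / (2).
R1 ← R1 − 6/5·R2.
R3 ← R3 − 2·R2.
Rank is 2 with 3 unknowns, leaving x_3 free.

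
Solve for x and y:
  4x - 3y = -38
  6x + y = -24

Row-reduce the augmented matrix:
R1 ← R1 / (4).
R2 ← R2 − 6·R1.
R2 ← R2 / (11/2).
R1 ← R1 + 3/4·R2.
Reading off the reduced rows gives x = -5, y = 6.

x = -5, y = 6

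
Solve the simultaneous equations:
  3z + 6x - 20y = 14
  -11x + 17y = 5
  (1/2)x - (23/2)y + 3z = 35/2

no solution

Row-reduce:
R1 ← R1 / (6).
R2 ← R2 + 11·R1.
R3 ← R3 − 1/2·R1.
R2 ← R2 / (-59/3).
R1 ← R1 + 10/3·R2.
R3 ← R3 + 59/6·R2.
Row 3 reduces to 0 = 1, a contradiction. The system is inconsistent.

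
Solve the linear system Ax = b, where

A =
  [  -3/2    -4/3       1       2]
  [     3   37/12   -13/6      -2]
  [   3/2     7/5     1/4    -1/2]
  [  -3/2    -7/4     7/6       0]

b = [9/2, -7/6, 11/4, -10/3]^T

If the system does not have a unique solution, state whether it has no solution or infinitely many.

infinitely many solutions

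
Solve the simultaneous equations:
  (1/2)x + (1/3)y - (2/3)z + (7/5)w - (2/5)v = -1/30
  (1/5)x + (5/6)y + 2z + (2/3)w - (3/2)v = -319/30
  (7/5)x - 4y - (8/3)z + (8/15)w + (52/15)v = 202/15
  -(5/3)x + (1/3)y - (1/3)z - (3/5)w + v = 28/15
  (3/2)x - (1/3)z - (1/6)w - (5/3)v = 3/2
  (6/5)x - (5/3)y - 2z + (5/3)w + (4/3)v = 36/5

Row-reduce:
R1 ← R1 / (1/2).
R2 ← R2 − 1/5·R1.
R3 ← R3 − 7/5·R1.
R4 ← R4 + 5/3·R1.
R5 ← R5 − 3/2·R1.
R6 ← R6 − 6/5·R1.
R2 ← R2 / (7/10).
R1 ← R1 − 2/3·R2.
R3 ← R3 + 74/15·R2.
R4 ← R4 − 13/9·R2.
R5 ← R5 + 1·R2.
R6 ← R6 + 37/15·R2.
R3 ← R3 / (956/63).
R1 ← R1 + 220/63·R3.
R2 ← R2 − 68/21·R3.
R4 ← R4 + 1367/189·R3.
R5 ← R5 − 103/21·R3.
R6 ← R6 − 478/63·R3.
R4 ← R4 / (3715/1434).
R1 ← R1 − 500/239·R4.
R2 ← R2 − 854/1195·R4.
R3 ← R3 + 83/478·R4.
R5 ← R5 + 2411/717·R4.
R5 ← R5 / (-220543/334350).
R1 ← R1 + 1640/2229·R5.
R2 ← R2 + 253549/278625·R5.
R3 ← R3 + 17401/55725·R5.
R4 ← R4 − 2509/55725·R5.
Row 6 reduces to 0 = 1/2, a contradiction. The system is inconsistent.

no solution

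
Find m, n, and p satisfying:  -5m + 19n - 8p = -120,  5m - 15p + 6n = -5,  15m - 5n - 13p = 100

m = 5, n = -5, p = 0

Row-reduce the augmented matrix:
R1 ← R1 / (-5).
R2 ← R2 − 5·R1.
R3 ← R3 − 15·R1.
R2 ← R2 / (25).
R1 ← R1 + 19/5·R2.
R3 ← R3 − 52·R2.
R3 ← R3 / (271/25).
R1 ← R1 + 237/125·R3.
R2 ← R2 + 23/25·R3.
Reading off the reduced rows gives m = 5, n = -5, p = 0.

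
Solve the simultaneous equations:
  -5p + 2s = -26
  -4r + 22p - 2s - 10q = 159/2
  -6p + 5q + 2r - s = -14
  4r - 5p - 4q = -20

no solution

Row-reduce:
R1 ← R1 / (-5).
R2 ← R2 − 22·R1.
R3 ← R3 + 6·R1.
R4 ← R4 + 5·R1.
R2 ← R2 / (-10).
R3 ← R3 − 5·R2.
R4 ← R4 + 4·R2.
Swap R3 and R4.
R3 ← R3 / (28/5).
R2 ← R2 − 2/5·R3.
Row 4 reduces to 0 = -1/4, a contradiction. The system is inconsistent.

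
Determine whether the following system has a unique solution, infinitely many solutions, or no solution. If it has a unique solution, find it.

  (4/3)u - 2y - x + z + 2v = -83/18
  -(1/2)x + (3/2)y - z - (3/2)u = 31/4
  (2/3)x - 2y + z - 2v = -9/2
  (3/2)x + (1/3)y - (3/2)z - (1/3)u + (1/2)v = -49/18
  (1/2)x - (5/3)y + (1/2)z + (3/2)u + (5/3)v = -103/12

Row-reduce the augmented matrix:
R1 ← R1 / (-1).
R2 ← R2 + 1/2·R1.
R3 ← R3 − 2/3·R1.
R4 ← R4 − 3/2·R1.
R5 ← R5 − 1/2·R1.
R2 ← R2 / (5/2).
R1 ← R1 − 2·R2.
R3 ← R3 + 10/3·R2.
R4 ← R4 + 8/3·R2.
R5 ← R5 + 8/3·R2.
R3 ← R3 / (-1/3).
R1 ← R1 − 1/5·R3.
R2 ← R2 + 3/5·R3.
R4 ← R4 + 8/5·R3.
R5 ← R5 + 3/5·R3.
R4 ← R4 / (403/45).
R1 ← R1 + 4/5·R4.
R2 ← R2 − 41/15·R4.
R3 ← R3 − 6·R4.
R5 ← R5 − 311/90·R4.
R5 ← R5 / (2693/4836).
R1 ← R1 + 534/403·R5.
R2 ← R2 + 381/806·R5.
R3 ← R3 + 831/403·R5.
R4 ← R4 − 1083/806·R5.
Reading off the reduced rows gives x = -3, y = 3/2, z = -1/2, u = -7/3, v = -1/2.

x = -3, y = 3/2, z = -1/2, u = -7/3, v = -1/2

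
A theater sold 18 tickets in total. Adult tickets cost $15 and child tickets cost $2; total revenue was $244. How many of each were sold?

adult tickets: 16, child tickets: 2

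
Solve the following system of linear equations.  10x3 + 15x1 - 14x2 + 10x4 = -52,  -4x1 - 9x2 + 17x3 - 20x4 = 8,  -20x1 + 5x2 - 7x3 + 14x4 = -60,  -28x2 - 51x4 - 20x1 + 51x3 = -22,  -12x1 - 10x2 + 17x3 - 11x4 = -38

x1 = 2, x2 = 3, x3 = -1, x4 = -3

Row-reduce the augmented matrix:
R1 ← R1 / (15).
R2 ← R2 + 4·R1.
R3 ← R3 + 20·R1.
R4 ← R4 + 20·R1.
R5 ← R5 + 12·R1.
R2 ← R2 / (-191/15).
R1 ← R1 + 14/15·R2.
R3 ← R3 + 41/3·R2.
R4 ← R4 + 140/3·R2.
R5 ← R5 + 106/5·R2.
R3 ← R3 / (-2822/191).
R1 ← R1 + 148/191·R3.
R2 ← R2 + 295/191·R3.
R4 ← R4 + 1479/191·R3.
R5 ← R5 + 1479/191·R3.
R4 ← R4 / (148/83).
R1 ← R1 + 666/1411·R4.
R2 ← R2 + 4855/1411·R4.
R3 ← R3 + 4387/1411·R4.
R5 ← R5 − 148/83·R4.
R5 reduces to 0 = 0, so the extra equation is consistent.
Reading off the reduced rows gives x1 = 2, x2 = 3, x3 = -1, x4 = -3.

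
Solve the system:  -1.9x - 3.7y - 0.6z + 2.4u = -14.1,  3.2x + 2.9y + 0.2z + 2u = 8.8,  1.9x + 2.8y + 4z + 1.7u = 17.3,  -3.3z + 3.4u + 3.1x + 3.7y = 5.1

Row-reduce the augmented matrix:
R1 ← R1 / (-19/10).
R2 ← R2 − 16/5·R1.
R3 ← R3 − 19/10·R1.
R4 ← R4 − 31/10·R1.
R2 ← R2 / (-633/190).
R1 ← R1 − 37/19·R2.
R3 ← R3 + 9/10·R2.
R4 ← R4 + 222/95·R2.
R3 ← R3 / (3818/1055).
R1 ← R1 + 100/633·R3.
R2 ← R2 − 154/633·R3.
R4 ← R4 + 7829/2110·R3.
R4 ← R4 / (428217/76360).
R1 ← R1 − 13609/5727·R4.
R2 ← R2 + 22673/11454·R4.
R3 ← R3 − 5207/7636·R4.
Reading off the reduced rows gives x = -1, y = 4, z = 2, u = 0.

x = -1, y = 4, z = 2, u = 0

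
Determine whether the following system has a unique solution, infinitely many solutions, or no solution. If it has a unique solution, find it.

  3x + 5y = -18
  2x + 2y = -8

x = -1, y = -3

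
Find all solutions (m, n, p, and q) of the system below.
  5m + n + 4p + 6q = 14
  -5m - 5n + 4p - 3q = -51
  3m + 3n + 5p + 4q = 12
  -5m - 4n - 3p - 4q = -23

Row-reduce the augmented matrix:
R1 ← R1 / (5).
R2 ← R2 + 5·R1.
R3 ← R3 − 3·R1.
R4 ← R4 + 5·R1.
R2 ← R2 / (-4).
R1 ← R1 − 1/5·R2.
R3 ← R3 − 12/5·R2.
R4 ← R4 + 3·R2.
R3 ← R3 / (37/5).
R1 ← R1 − 6/5·R3.
R2 ← R2 + 2·R3.
R4 ← R4 + 5·R3.
R4 ← R4 / (183/148).
R1 ← R1 − 147/148·R4.
R2 ← R2 + 23/148·R4.
R3 ← R3 − 11/37·R4.
Reading off the reduced rows gives m = -1, n = 5, p = -4, q = 5.

m = -1, n = 5, p = -4, q = 5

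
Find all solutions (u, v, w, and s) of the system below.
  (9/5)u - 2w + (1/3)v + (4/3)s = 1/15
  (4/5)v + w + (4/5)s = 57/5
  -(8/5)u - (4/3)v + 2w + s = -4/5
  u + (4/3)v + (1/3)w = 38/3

Row-reduce the augmented matrix:
R1 ← R1 / (9/5).
R3 ← R3 + 8/5·R1.
R4 ← R4 − 1·R1.
R2 ← R2 / (4/5).
R1 ← R1 − 5/27·R2.
R3 ← R3 + 28/27·R2.
R4 ← R4 − 31/27·R2.
R3 ← R3 / (41/27).
R1 ← R1 + 145/108·R3.
R2 ← R2 − 5/4·R3.
R4 ← R4 − 1/108·R3.
R4 ← R4 / (-313/164).
R1 ← R1 − 1675/492·R4.
R2 ← R2 + 271/164·R4.
R3 ← R3 − 87/41·R4.
Reading off the reduced rows gives u = 3, v = 6, w = 5, s = 2.

u = 3, v = 6, w = 5, s = 2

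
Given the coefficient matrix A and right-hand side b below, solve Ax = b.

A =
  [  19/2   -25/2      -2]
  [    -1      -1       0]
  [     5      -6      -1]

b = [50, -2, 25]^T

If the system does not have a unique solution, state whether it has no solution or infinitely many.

Row-reduce:
R1 ← R1 / (19/2).
R2 ← R2 + 1·R1.
R3 ← R3 − 5·R1.
R2 ← R2 / (-44/19).
R1 ← R1 + 25/19·R2.
R3 ← R3 − 11/19·R2.
Row 3 reduces to 0 = -1/2, a contradiction. The system is inconsistent.

no solution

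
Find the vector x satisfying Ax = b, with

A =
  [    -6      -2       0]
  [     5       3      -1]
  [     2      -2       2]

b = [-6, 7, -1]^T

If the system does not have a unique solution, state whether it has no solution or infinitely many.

Row-reduce:
R1 ← R1 / (-6).
R2 ← R2 − 5·R1.
R3 ← R3 − 2·R1.
R2 ← R2 / (4/3).
R1 ← R1 − 1/3·R2.
R3 ← R3 + 8/3·R2.
Row 3 reduces to 0 = 1, a contradiction. The system is inconsistent.

no solution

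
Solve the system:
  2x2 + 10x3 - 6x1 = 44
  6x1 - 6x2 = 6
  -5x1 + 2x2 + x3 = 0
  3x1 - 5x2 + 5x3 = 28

x1 = 1, x2 = 0, x3 = 5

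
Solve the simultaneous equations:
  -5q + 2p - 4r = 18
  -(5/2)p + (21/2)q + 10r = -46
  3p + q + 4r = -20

Row-reduce:
R1 ← R1 / (2).
R2 ← R2 + 5/2·R1.
R3 ← R3 − 3·R1.
R2 ← R2 / (17/4).
R1 ← R1 + 5/2·R2.
R3 ← R3 − 17/2·R2.
Rank is 2 with 3 unknowns, leaving r free.

infinitely many solutions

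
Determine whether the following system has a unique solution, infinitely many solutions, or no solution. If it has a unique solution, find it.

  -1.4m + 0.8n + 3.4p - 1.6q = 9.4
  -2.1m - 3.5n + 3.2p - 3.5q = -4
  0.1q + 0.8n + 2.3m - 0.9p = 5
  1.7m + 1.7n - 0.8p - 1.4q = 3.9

Row-reduce the augmented matrix:
R1 ← R1 / (-7/5).
R2 ← R2 + 21/10·R1.
R3 ← R3 − 23/10·R1.
R4 ← R4 − 17/10·R1.
R2 ← R2 / (-47/10).
R1 ← R1 + 4/7·R2.
R3 ← R3 − 74/35·R2.
R4 ← R4 − 187/70·R2.
R3 ← R3 / (6302/1645).
R1 ← R1 + 723/329·R3.
R2 ← R2 − 19/47·R3.
R4 ← R4 − 3699/1645·R3.
R4 ← R4 / (-1009/460).
R1 ← R1 + 5769/12604·R4.
R2 ← R2 − 6971/12604·R4.
R3 ← R3 + 9947/12604·R4.
Reading off the reduced rows gives m = 3, n = 2, p = 4, q = 1.

m = 3, n = 2, p = 4, q = 1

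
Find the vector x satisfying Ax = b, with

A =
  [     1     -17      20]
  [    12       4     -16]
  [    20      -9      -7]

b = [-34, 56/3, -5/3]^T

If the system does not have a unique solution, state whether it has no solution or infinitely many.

Row-reduce the augmented matrix:
R2 ← R2 − 12·R1.
R3 ← R3 − 20·R1.
R2 ← R2 / (208).
R1 ← R1 + 17·R2.
R3 ← R3 − 331·R2.
R3 ← R3 / (5/13).
R1 ← R1 + 12/13·R3.
R2 ← R2 + 16/13·R3.
Reading off the reduced rows gives x_1 = -2/3, x_2 = 0, x_3 = -5/3.

x_1 = -2/3, x_2 = 0, x_3 = -5/3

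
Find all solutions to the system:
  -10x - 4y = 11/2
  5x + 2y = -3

Row-reduce:
R1 ← R1 / (-10).
R2 ← R2 − 5·R1.
Row 2 reduces to 0 = -1/4, a contradiction. The system is inconsistent.

no solution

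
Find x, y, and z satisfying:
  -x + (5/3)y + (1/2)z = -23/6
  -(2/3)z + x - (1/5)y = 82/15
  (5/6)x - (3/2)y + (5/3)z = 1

x = 5, y = 1, z = -1

Row-reduce the augmented matrix:
R1 ← R1 / (-1).
R2 ← R2 − 1·R1.
R3 ← R3 − 5/6·R1.
R2 ← R2 / (22/15).
R1 ← R1 + 5/3·R2.
R3 ← R3 + 1/9·R2.
R3 ← R3 / (205/99).
R1 ← R1 + 91/132·R3.
R2 ← R2 + 5/44·R3.
Reading off the reduced rows gives x = 5, y = 1, z = -1.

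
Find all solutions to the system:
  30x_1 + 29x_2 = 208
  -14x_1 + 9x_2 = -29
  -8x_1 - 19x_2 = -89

Row-reduce:
R1 ← R1 / (30).
R2 ← R2 + 14·R1.
R3 ← R3 + 8·R1.
R2 ← R2 / (338/15).
R1 ← R1 − 29/30·R2.
R3 ← R3 + 169/15·R2.
Row 3 reduces to 0 = 1/2, a contradiction. The system is inconsistent.

no solution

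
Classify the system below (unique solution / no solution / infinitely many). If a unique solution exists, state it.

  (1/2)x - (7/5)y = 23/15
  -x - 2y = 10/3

x = -2/3, y = -4/3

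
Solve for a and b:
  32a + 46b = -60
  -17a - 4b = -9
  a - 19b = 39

Row-reduce the augmented matrix:
R1 ← R1 / (32).
R2 ← R2 + 17·R1.
R3 ← R3 − 1·R1.
R2 ← R2 / (327/16).
R1 ← R1 − 23/16·R2.
R3 ← R3 + 327/16·R2.
R3 reduces to 0 = 0, so the extra equation is consistent.
Reading off the reduced rows gives a = 1, b = -2.

a = 1, b = -2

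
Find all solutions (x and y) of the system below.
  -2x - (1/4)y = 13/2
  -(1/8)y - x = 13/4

infinitely many solutions

Row-reduce:
R1 ← R1 / (-2).
R2 ← R2 + 1·R1.
Rank is 1 with 2 unknowns, leaving y free.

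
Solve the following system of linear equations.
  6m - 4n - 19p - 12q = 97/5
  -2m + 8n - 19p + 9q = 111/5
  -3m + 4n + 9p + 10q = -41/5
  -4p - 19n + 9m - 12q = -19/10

m = 2/5, n = 1/2, p = -1, q = 0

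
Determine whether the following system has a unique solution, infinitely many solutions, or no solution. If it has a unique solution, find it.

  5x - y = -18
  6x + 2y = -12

x = -3, y = 3

Row-reduce the augmented matrix:
R1 ← R1 / (5).
R2 ← R2 − 6·R1.
R2 ← R2 / (16/5).
R1 ← R1 + 1/5·R2.
Reading off the reduced rows gives x = -3, y = 3.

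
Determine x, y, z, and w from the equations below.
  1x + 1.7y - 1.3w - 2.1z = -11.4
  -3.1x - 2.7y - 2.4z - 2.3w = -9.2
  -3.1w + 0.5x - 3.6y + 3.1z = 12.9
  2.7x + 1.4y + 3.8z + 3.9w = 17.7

Row-reduce the augmented matrix:
R2 ← R2 + 31/10·R1.
R3 ← R3 − 1/2·R1.
R4 ← R4 − 27/10·R1.
R2 ← R2 / (257/100).
R1 ← R1 − 17/10·R2.
R3 ← R3 + 89/20·R2.
R4 ← R4 + 319/100·R2.
R3 ← R3 / (-14492/1285).
R1 ← R1 − 975/257·R3.
R2 ← R2 + 891/257·R3.
R4 ← R4 + 817/514·R3.
R4 ← R4 / (418237/289840).
R1 ← R1 + 47071/28984·R4.
R2 ← R2 − 48099/28984·R4.
R3 ← R3 − 34465/28984·R4.
Reading off the reduced rows gives x = 0, y = -1, z = 4, w = 1.

x = 0, y = -1, z = 4, w = 1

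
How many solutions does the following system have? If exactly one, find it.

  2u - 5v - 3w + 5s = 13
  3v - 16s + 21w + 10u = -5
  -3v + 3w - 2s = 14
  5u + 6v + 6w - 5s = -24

Row-reduce:
R1 ← R1 / (2).
R2 ← R2 − 10·R1.
R4 ← R4 − 5·R1.
R2 ← R2 / (28).
R1 ← R1 + 5/2·R2.
R3 ← R3 + 3·R2.
R4 ← R4 − 37/2·R2.
R3 ← R3 / (48/7).
R1 ← R1 − 12/7·R3.
R2 ← R2 − 9/7·R3.
R4 ← R4 + 72/7·R3.
Row 4 reduces to 0 = -1/2, a contradiction. The system is inconsistent.

no solution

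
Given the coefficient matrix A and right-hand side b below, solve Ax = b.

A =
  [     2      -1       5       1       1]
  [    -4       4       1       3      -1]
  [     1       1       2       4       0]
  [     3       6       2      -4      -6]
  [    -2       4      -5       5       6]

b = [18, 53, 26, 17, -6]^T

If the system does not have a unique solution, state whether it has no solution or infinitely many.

Row-reduce the augmented matrix:
R1 ← R1 / (2).
R2 ← R2 + 4·R1.
R3 ← R3 − 1·R1.
R4 ← R4 − 3·R1.
R5 ← R5 + 2·R1.
R2 ← R2 / (2).
R1 ← R1 + 1/2·R2.
R3 ← R3 − 3/2·R2.
R4 ← R4 − 15/2·R2.
R5 ← R5 − 3·R2.
R3 ← R3 / (-35/4).
R1 ← R1 − 21/4·R3.
R2 ← R2 − 11/2·R3.
R4 ← R4 + 187/4·R3.
R5 ← R5 + 33/2·R3.
R4 ← R4 / (-802/35).
R1 ← R1 − 8/5·R4.
R2 ← R2 − 82/35·R4.
R3 ← R3 − 1/35·R4.
R5 ← R5 + 36/35·R4.
R5 ← R5 / (3233/401).
R1 ← R1 + 128/401·R5.
R2 ← R2 + 302/401·R5.
R3 ← R3 − 55/401·R5.
R4 ← R4 − 80/401·R5.
Reading off the reduced rows gives x_1 = -5, x_2 = 3, x_3 = 6, x_4 = 4, x_5 = -3.

x_1 = -5, x_2 = 3, x_3 = 6, x_4 = 4, x_5 = -3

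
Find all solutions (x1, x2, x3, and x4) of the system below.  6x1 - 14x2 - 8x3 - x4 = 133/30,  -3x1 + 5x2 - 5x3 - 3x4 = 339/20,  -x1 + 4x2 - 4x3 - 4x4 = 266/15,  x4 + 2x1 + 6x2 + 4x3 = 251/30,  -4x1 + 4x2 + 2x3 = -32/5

x1 = 13/5, x2 = 9/4, x3 = -5/2, x4 = -1/3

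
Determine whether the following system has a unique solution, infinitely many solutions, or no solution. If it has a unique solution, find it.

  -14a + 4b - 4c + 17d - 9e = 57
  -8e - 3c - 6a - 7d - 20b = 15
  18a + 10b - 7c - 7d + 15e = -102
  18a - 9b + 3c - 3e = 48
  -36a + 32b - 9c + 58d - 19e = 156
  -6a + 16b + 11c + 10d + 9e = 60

Row-reduce the augmented matrix:
R1 ← R1 / (-14).
R2 ← R2 + 6·R1.
R3 ← R3 − 18·R1.
R4 ← R4 − 18·R1.
R5 ← R5 + 36·R1.
R6 ← R6 + 6·R1.
R2 ← R2 / (-152/7).
R1 ← R1 + 2/7·R2.
R3 ← R3 − 106/7·R2.
R4 ← R4 + 27/7·R2.
R5 ← R5 − 152/7·R2.
R6 ← R6 − 100/7·R2.
R3 ← R3 / (-991/76).
R1 ← R1 − 23/76·R3.
R2 ← R2 − 9/152·R3.
R4 ← R4 + 291/152·R3.
R6 ← R6 − 451/38·R3.
R4 ← R4 / (23463/991).
R1 ← R1 + 1809/1982·R4.
R2 ← R2 − 674/991·R4.
R3 ← R3 + 372/991·R4.
R6 ← R6 + 2209/991·R4.
Swap R5 and R6.
R5 ← R5 / (145667/15642).
R1 ← R1 − 603/3476·R5.
R2 ← R2 − 9275/15642·R5.
R3 ← R3 + 683/2607·R5.
R4 ← R4 + 9193/15642·R5.
R6 reduces to 0 = 0, so the extra equation is consistent.
Reading off the reduced rows gives a = 0, b = -4, c = 5, d = 6, e = 1.

a = 0, b = -4, c = 5, d = 6, e = 1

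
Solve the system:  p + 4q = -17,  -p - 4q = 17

Row-reduce:
R2 ← R2 + 1·R1.
Rank is 1 with 2 unknowns, leaving q free.

infinitely many solutions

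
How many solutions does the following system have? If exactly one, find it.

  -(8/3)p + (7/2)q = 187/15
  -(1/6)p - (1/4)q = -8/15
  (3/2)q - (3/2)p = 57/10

p = -1, q = 14/5

Row-reduce the augmented matrix:
R1 ← R1 / (-8/3).
R2 ← R2 + 1/6·R1.
R3 ← R3 + 3/2·R1.
R2 ← R2 / (-15/32).
R1 ← R1 + 21/16·R2.
R3 ← R3 + 15/32·R2.
R3 reduces to 0 = 0, so the extra equation is consistent.
Reading off the reduced rows gives p = -1, q = 14/5.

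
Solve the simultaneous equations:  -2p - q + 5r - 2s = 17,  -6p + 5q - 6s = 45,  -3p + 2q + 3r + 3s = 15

Row-reduce:
R1 ← R1 / (-2).
R2 ← R2 + 6·R1.
R3 ← R3 + 3·R1.
R2 ← R2 / (8).
R1 ← R1 − 1/2·R2.
R3 ← R3 − 7/2·R2.
R3 ← R3 / (33/16).
R1 ← R1 + 25/16·R3.
R2 ← R2 + 15/8·R3.
Rank is 3 with 4 unknowns, leaving s free.

infinitely many solutions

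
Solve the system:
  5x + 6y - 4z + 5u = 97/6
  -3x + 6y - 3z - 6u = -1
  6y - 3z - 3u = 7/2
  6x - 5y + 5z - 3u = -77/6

x = 0, y = 1, z = -2/3, u = 3/2

Row-reduce the augmented matrix:
R1 ← R1 / (5).
R2 ← R2 + 3·R1.
R4 ← R4 − 6·R1.
R2 ← R2 / (48/5).
R1 ← R1 − 6/5·R2.
R3 ← R3 − 6·R2.
R4 ← R4 + 61/5·R2.
R3 ← R3 / (3/8).
R1 ← R1 + 1/8·R3.
R2 ← R2 + 9/16·R3.
R4 ← R4 − 47/16·R3.
R4 ← R4 / (-4).
R1 ← R1 − 1·R4.
R2 ← R2 + 2·R4.
R3 ← R3 + 3·R4.
Reading off the reduced rows gives x = 0, y = 1, z = -2/3, u = 3/2.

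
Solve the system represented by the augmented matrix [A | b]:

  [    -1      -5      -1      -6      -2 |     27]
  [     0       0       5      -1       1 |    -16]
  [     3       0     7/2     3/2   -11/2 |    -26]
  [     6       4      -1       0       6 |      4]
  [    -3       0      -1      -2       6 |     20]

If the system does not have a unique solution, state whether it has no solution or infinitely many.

Row-reduce:
R1 ← R1 / (-1).
R3 ← R3 − 3·R1.
R4 ← R4 − 6·R1.
R5 ← R5 + 3·R1.
Swap R2 and R3.
R2 ← R2 / (-15).
R1 ← R1 − 5·R2.
R4 ← R4 + 26·R2.
R5 ← R5 − 15·R2.
R3 ← R3 / (5).
R1 ← R1 − 7/6·R3.
R2 ← R2 + 1/30·R3.
R4 ← R4 + 118/15·R3.
R5 ← R5 − 5/2·R3.
R4 ← R4 / (-673/75).
R1 ← R1 − 11/15·R4.
R2 ← R2 − 82/75·R4.
R3 ← R3 + 1/5·R4.
Row 5 reduces to 0 = 2, a contradiction. The system is inconsistent.

no solution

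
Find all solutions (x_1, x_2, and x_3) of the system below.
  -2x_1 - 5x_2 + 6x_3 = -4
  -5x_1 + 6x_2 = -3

infinitely many solutions

Row-reduce:
R1 ← R1 / (-2).
R2 ← R2 + 5·R1.
R2 ← R2 / (37/2).
R1 ← R1 − 5/2·R2.
Rank is 2 with 3 unknowns, leaving x_3 free.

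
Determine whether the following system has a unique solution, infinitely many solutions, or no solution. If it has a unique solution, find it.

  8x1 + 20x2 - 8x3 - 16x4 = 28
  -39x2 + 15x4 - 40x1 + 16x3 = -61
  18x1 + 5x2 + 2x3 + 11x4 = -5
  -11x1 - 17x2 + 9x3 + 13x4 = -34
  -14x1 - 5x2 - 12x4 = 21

Row-reduce:
R1 ← R1 / (8).
R2 ← R2 + 40·R1.
R3 ← R3 − 18·R1.
R4 ← R4 + 11·R1.
R5 ← R5 + 14·R1.
R2 ← R2 / (61).
R1 ← R1 − 5/2·R2.
R3 ← R3 + 40·R2.
R4 ← R4 − 21/2·R2.
R5 ← R5 − 30·R2.
R3 ← R3 / (260/61).
R1 ← R1 + 1/61·R3.
R2 ← R2 + 24/61·R3.
R4 ← R4 − 130/61·R3.
R5 ← R5 + 134/61·R3.
Swap R4 and R5.
R4 ← R4 / (-751/130).
R1 ← R1 − 177/260·R4.
R2 ← R2 + 43/65·R4.
R3 ← R3 − 267/260·R4.
Row 5 reduces to 0 = -1, a contradiction. The system is inconsistent.

no solution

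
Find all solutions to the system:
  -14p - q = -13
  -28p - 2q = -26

Row-reduce:
R1 ← R1 / (-14).
R2 ← R2 + 28·R1.
Rank is 1 with 2 unknowns, leaving q free.

infinitely many solutions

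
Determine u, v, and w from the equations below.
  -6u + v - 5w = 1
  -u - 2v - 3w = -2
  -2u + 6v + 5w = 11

u = -5, v = -4, w = 5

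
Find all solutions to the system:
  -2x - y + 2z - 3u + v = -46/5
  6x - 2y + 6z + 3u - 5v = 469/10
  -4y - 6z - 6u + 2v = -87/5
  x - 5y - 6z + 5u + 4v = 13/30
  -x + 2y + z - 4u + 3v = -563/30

x = 3, y = -3/2, z = 7/5, u = 5/3, v = -5/2

Row-reduce the augmented matrix:
R1 ← R1 / (-2).
R2 ← R2 − 6·R1.
R4 ← R4 − 1·R1.
R5 ← R5 + 1·R1.
R2 ← R2 / (-5).
R1 ← R1 − 1/2·R2.
R3 ← R3 + 4·R2.
R4 ← R4 + 11/2·R2.
R5 ← R5 − 5/2·R2.
R3 ← R3 / (-78/5).
R1 ← R1 − 1/5·R3.
R2 ← R2 + 12/5·R3.
R4 ← R4 + 91/5·R3.
R5 ← R5 − 6·R3.
R4 ← R4 / (23/2).
R1 ← R1 − 23/26·R4.
R2 ← R2 − 18/13·R4.
R3 ← R3 − 1/13·R4.
R5 ← R5 + 155/26·R4.
R5 ← R5 / (1250/299).
R1 ← R1 + 11/13·R5.
R2 ← R2 + 136/299·R5.
R3 ← R3 + 74/299·R5.
R4 ← R4 − 5/23·R5.
Reading off the reduced rows gives x = 3, y = -3/2, z = 7/5, u = 5/3, v = -5/2.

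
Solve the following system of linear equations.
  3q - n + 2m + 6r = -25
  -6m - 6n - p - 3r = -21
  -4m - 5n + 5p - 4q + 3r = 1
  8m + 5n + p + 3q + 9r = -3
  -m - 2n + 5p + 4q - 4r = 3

no solution

Row-reduce:
R1 ← R1 / (2).
R2 ← R2 + 6·R1.
R3 ← R3 + 4·R1.
R4 ← R4 − 8·R1.
R5 ← R5 + 1·R1.
R2 ← R2 / (-9).
R1 ← R1 + 1/2·R2.
R3 ← R3 + 7·R2.
R4 ← R4 − 9·R2.
R5 ← R5 + 5/2·R2.
R3 ← R3 / (52/9).
R1 ← R1 − 1/18·R3.
R2 ← R2 − 1/9·R3.
R5 ← R5 − 95/18·R3.
Swap R4 and R5.
R4 ← R4 / (787/104).
R1 ← R1 − 109/104·R4.
R2 ← R2 + 47/52·R4.
R3 ← R3 + 45/52·R4.
Row 5 reduces to 0 = 1, a contradiction. The system is inconsistent.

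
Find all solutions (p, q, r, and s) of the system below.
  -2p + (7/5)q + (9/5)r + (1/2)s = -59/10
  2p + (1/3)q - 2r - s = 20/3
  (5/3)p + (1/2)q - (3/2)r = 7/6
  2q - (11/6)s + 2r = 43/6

Row-reduce the augmented matrix:
R1 ← R1 / (-2).
R2 ← R2 − 2·R1.
R3 ← R3 − 5/3·R1.
R2 ← R2 / (26/15).
R1 ← R1 + 7/10·R2.
R3 ← R3 − 5/3·R2.
R4 ← R4 − 2·R2.
R3 ← R3 / (5/26).
R1 ← R1 + 51/52·R3.
R2 ← R2 + 3/26·R3.
R4 ← R4 − 29/13·R3.
R4 ← R4 / (-35/3).
R1 ← R1 − 33/8·R4.
R2 ← R2 − 1/4·R4.
R3 ← R3 − 14/3·R4.
Reading off the reduced rows gives p = 1, q = -1, r = 0, s = -5.

p = 1, q = -1, r = 0, s = -5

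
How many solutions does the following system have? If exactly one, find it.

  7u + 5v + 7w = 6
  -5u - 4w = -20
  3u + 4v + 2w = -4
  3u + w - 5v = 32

no solution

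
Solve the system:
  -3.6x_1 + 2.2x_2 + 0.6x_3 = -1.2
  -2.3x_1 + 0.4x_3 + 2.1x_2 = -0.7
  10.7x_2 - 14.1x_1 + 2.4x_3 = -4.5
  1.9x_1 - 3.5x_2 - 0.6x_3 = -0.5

x_1 = 1, x_2 = 0, x_3 = 4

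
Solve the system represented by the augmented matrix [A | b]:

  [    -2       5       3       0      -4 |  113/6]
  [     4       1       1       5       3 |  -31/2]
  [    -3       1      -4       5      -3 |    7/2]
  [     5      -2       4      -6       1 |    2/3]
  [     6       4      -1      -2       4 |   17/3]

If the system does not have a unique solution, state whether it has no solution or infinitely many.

Row-reduce the augmented matrix:
R1 ← R1 / (-2).
R2 ← R2 − 4·R1.
R3 ← R3 + 3·R1.
R4 ← R4 − 5·R1.
R5 ← R5 − 6·R1.
R2 ← R2 / (11).
R1 ← R1 + 5/2·R2.
R3 ← R3 + 13/2·R2.
R4 ← R4 − 21/2·R2.
R5 ← R5 − 19·R2.
R3 ← R3 / (-48/11).
R1 ← R1 − 1/11·R3.
R2 ← R2 − 7/11·R3.
R4 ← R4 − 53/11·R3.
R5 ← R5 + 45/11·R3.
R4 ← R4 / (-191/96).
R1 ← R1 − 125/96·R4.
R2 ← R2 − 155/96·R4.
R3 ← R3 + 175/96·R4.
R5 ← R5 + 579/32·R4.
R5 ← R5 / (7369/191).
R1 ← R1 + 357/191·R5.
R2 ← R2 + 733/191·R5.
R3 ← R3 − 729/191·R5.
R4 ← R4 − 401/191·R5.
Reading off the reduced rows gives x_1 = 0, x_2 = 5/2, x_3 = -1, x_4 = -2, x_5 = -7/3.

x_1 = 0, x_2 = 5/2, x_3 = -1, x_4 = -2, x_5 = -7/3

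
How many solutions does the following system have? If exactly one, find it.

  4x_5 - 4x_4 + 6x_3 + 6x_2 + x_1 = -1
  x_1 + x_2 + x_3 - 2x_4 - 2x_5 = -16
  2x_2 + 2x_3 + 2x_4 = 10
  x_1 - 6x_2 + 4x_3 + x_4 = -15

infinitely many solutions

Row-reduce:
R2 ← R2 − 1·R1.
R4 ← R4 − 1·R1.
R2 ← R2 / (-5).
R1 ← R1 − 6·R2.
R3 ← R3 − 2·R2.
R4 ← R4 + 12·R2.
Swap R3 and R4.
R3 ← R3 / (10).
R2 ← R2 − 1·R3.
R4 ← R4 / (14/5).
R1 ← R1 + 8/5·R4.
R2 ← R2 + 21/50·R4.
R3 ← R3 − 1/50·R4.
Rank is 4 with 5 unknowns, leaving x_5 free.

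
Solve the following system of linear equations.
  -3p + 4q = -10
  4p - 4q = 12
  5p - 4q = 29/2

no solution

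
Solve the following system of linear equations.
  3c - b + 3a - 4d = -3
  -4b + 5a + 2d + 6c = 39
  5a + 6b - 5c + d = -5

Row-reduce:
R1 ← R1 / (3).
R2 ← R2 − 5·R1.
R3 ← R3 − 5·R1.
R2 ← R2 / (-7/3).
R1 ← R1 + 1/3·R2.
R3 ← R3 − 23/3·R2.
R3 ← R3 / (-47/7).
R1 ← R1 − 6/7·R3.
R2 ← R2 + 3/7·R3.
Rank is 3 with 4 unknowns, leaving d free.

infinitely many solutions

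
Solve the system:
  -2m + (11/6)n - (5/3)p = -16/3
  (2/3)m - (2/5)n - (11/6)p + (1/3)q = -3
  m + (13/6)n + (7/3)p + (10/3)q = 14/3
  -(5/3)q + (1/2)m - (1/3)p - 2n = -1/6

no solution

Row-reduce:
R1 ← R1 / (-2).
R2 ← R2 − 2/3·R1.
R3 ← R3 − 1·R1.
R4 ← R4 − 1/2·R1.
R2 ← R2 / (19/90).
R1 ← R1 + 11/12·R2.
R3 ← R3 − 37/12·R2.
R4 ← R4 + 37/24·R2.
R3 ← R3 / (8297/228).
R1 ← R1 + 725/76·R3.
R2 ← R2 + 215/19·R3.
R4 ← R4 + 8297/456·R3.
Row 4 reduces to 0 = -1/2, a contradiction. The system is inconsistent.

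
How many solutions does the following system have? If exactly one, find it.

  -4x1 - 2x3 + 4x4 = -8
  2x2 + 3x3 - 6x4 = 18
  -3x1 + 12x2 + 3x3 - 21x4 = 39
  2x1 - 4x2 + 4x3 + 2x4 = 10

Row-reduce:
R1 ← R1 / (-4).
R3 ← R3 + 3·R1.
R4 ← R4 − 2·R1.
R2 ← R2 / (2).
R3 ← R3 − 12·R2.
R4 ← R4 + 4·R2.
R3 ← R3 / (-27/2).
R1 ← R1 − 1/2·R3.
R2 ← R2 − 3/2·R3.
R4 ← R4 − 9·R3.
Rank is 3 with 4 unknowns, leaving x4 free.

infinitely many solutions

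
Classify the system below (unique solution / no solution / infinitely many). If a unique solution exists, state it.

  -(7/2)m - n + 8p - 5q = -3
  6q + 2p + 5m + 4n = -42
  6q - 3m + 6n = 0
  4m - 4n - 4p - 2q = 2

Row-reduce:
R1 ← R1 / (-7/2).
R2 ← R2 − 5·R1.
R3 ← R3 + 3·R1.
R4 ← R4 − 4·R1.
R2 ← R2 / (18/7).
R1 ← R1 − 2/7·R2.
R3 ← R3 − 48/7·R2.
R4 ← R4 + 36/7·R2.
R3 ← R3 / (-128/3).
R1 ← R1 + 34/9·R3.
R2 ← R2 − 47/9·R3.
R4 ← R4 − 32·R3.
Row 4 reduces to 0 = 1/2, a contradiction. The system is inconsistent.

no solution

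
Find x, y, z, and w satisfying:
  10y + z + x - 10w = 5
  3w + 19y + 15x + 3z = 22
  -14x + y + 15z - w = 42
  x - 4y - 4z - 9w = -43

x = -4, y = 4, z = -1, w = 3

Row-reduce the augmented matrix:
R2 ← R2 − 15·R1.
R3 ← R3 + 14·R1.
R4 ← R4 − 1·R1.
R2 ← R2 / (-131).
R1 ← R1 − 10·R2.
R3 ← R3 − 141·R2.
R4 ← R4 + 14·R2.
R3 ← R3 / (2107/131).
R1 ← R1 − 11/131·R3.
R2 ← R2 − 12/131·R3.
R4 ← R4 + 487/131·R3.
R4 ← R4 / (-20813/2107).
R1 ← R1 − 3278/2107·R4.
R2 ← R2 + 2745/2107·R4.
R3 ← R3 − 3102/2107·R4.
Reading off the reduced rows gives x = -4, y = 4, z = -1, w = 3.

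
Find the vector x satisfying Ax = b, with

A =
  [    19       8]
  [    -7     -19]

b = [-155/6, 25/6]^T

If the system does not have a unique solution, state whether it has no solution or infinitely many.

x_1 = -3/2, x_2 = 1/3

Row-reduce the augmented matrix:
R1 ← R1 / (19).
R2 ← R2 + 7·R1.
R2 ← R2 / (-305/19).
R1 ← R1 − 8/19·R2.
Reading off the reduced rows gives x_1 = -3/2, x_2 = 1/3.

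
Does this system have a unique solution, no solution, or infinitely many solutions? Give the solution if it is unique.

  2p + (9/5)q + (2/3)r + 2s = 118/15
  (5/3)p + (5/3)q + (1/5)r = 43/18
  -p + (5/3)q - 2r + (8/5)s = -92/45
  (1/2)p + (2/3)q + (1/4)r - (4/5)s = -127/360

p = 4/5, q = 1/3, r = 5/2, s = 2

Row-reduce the augmented matrix:
R1 ← R1 / (2).
R2 ← R2 − 5/3·R1.
R3 ← R3 + 1·R1.
R4 ← R4 − 1/2·R1.
R2 ← R2 / (1/6).
R1 ← R1 − 9/10·R2.
R3 ← R3 − 77/30·R2.
R4 ← R4 − 13/60·R2.
R3 ← R3 / (857/225).
R1 ← R1 − 169/75·R3.
R2 ← R2 + 32/15·R3.
R4 ← R4 − 491/900·R3.
R4 ← R4 / (-2727/857).
R1 ← R1 + 28806/4285·R4.
R2 ← R2 − 4998/857·R4.
R3 ← R3 − 6360/857·R4.
Reading off the reduced rows gives p = 4/5, q = 1/3, r = 5/2, s = 2.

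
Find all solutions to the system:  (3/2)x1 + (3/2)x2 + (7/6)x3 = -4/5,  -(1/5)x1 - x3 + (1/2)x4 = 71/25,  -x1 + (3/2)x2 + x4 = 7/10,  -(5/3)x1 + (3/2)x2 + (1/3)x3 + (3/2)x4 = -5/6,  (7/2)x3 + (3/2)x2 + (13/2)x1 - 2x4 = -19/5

x1 = 4/5, x2 = 1, x3 = -3, x4 = 0

Row-reduce the augmented matrix:
R1 ← R1 / (3/2).
R2 ← R2 + 1/5·R1.
R3 ← R3 + 1·R1.
R4 ← R4 + 5/3·R1.
R5 ← R5 − 13/2·R1.
R2 ← R2 / (1/5).
R1 ← R1 − 1·R2.
R3 ← R3 − 5/2·R2.
R4 ← R4 − 19/6·R2.
R5 ← R5 + 5·R2.
R3 ← R3 / (34/3).
R1 ← R1 − 5·R3.
R2 ← R2 + 38/9·R3.
R4 ← R4 − 15·R3.
R5 ← R5 + 68/3·R3.
R4 ← R4 / (217/408).
R1 ← R1 + 25/136·R4.
R2 ← R2 − 37/68·R4.
R3 ← R3 + 63/136·R4.
R5 reduces to 0 = 0, so the extra equation is consistent.
Reading off the reduced rows gives x1 = 4/5, x2 = 1, x3 = -3, x4 = 0.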